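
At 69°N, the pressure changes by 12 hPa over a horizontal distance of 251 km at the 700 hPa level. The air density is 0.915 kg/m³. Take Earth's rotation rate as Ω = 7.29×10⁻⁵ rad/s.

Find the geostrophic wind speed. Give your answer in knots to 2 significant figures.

75 knots

Coriolis parameter at 69°N:
f = 2Ω sin φ = 2 × 7.29×10⁻⁵ × sin 69° = 1.36×10⁻⁴ s⁻¹
Pressure gradient: |∂P/∂n| = 1200 Pa / 251000 m = 4.78×10⁻³ Pa/m
Geostrophic balance (pressure-gradient force = Coriolis force):
V_g = (1/(fρ)) |∂P/∂n| = 4.78×10⁻³ / (1.36×10⁻⁴ × 0.915) = 38.4 m/s
Converting: 38.4 m/s × 1.944 = 75 knots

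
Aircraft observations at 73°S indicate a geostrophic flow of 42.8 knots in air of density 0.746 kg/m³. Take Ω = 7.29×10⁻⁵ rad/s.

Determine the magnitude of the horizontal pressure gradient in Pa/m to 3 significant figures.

Coriolis parameter at 73°S:
f = 2Ω sin φ = 2 × 7.29×10⁻⁵ × sin 73° = 1.39×10⁻⁴ s⁻¹
Wind speed in SI: 42.8 knots = 22.0 m/s
Geostrophic balance rearranged: |∂P/∂n| = f ρ V_g
|∂P/∂n| = 1.39×10⁻⁴ × 0.746 × 22.0 = 2.29×10⁻³ Pa/m

2.29×10⁻³ Pa/m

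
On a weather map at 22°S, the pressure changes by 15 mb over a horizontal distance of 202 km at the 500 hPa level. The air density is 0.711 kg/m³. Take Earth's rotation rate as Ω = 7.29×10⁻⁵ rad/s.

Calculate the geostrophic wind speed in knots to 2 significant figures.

370 knots

Coriolis parameter at 22°S:
f = 2Ω sin φ = 2 × 7.29×10⁻⁵ × sin 22° = 5.46×10⁻⁵ s⁻¹
Pressure gradient: |∂P/∂n| = 1500 Pa / 202000 m = 7.43×10⁻³ Pa/m
Geostrophic balance (pressure-gradient force = Coriolis force):
V_g = (1/(fρ)) |∂P/∂n| = 7.43×10⁻³ / (5.46×10⁻⁵ × 0.711) = 191 m/s
Converting: 191 m/s × 1.944 = 370 knots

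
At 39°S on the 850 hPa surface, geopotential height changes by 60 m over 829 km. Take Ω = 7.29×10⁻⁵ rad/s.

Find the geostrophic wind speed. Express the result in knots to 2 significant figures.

Coriolis parameter at 39°S:
f = 2Ω sin φ = 2 × 7.29×10⁻⁵ × sin 39° = 9.18×10⁻⁵ s⁻¹
Height gradient: |∂Z/∂n| = 60 m / 829000 m = 7.24×10⁻⁵
On a pressure surface, geostrophic balance gives V_g = (g/f)|∂Z/∂n|:
V_g = 9.81 × 7.24×10⁻⁵ / 9.18×10⁻⁵ = 7.74 m/s
Converting: 7.74 m/s × 1.944 = 15 knots

15 knots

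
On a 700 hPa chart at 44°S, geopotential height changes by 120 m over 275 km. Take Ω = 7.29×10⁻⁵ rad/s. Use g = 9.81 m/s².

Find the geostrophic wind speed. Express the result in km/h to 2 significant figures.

Coriolis parameter at 44°S:
f = 2Ω sin φ = 2 × 7.29×10⁻⁵ × sin 44° = 1.01×10⁻⁴ s⁻¹
Height gradient: |∂Z/∂n| = 120 m / 275000 m = 4.36×10⁻⁴
On a pressure surface, geostrophic balance gives V_g = (g/f)|∂Z/∂n|:
V_g = 9.81 × 4.36×10⁻⁴ / 1.01×10⁻⁴ = 42.3 m/s
Converting: 42.3 m/s × 3.6 = 150 km/h

150 km/h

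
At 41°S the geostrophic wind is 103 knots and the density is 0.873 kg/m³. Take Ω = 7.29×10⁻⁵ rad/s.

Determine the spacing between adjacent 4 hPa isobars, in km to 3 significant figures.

90.4 km

Coriolis parameter at 41°S:
f = 2Ω sin φ = 2 × 7.29×10⁻⁵ × sin 41° = 9.57×10⁻⁵ s⁻¹
Wind speed in SI: 103 knots = 53.0 m/s
Geostrophic balance rearranged: |∂P/∂n| = f ρ V_g
|∂P/∂n| = 9.57×10⁻⁵ × 0.873 × 53.0 = 4.42×10⁻³ Pa/m
Isobar spacing: Δn = ΔP/|∂P/∂n| = 400 Pa / 4.42×10⁻³ Pa/m = 90400 m ≈ 90.4 km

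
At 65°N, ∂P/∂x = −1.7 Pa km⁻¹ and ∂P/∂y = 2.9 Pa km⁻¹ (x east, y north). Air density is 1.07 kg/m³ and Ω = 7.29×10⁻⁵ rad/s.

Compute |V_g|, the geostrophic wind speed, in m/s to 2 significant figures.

Coriolis parameter at 65°N:
f = 2Ω sin φ = 2 × 7.29×10⁻⁵ × sin 65° = 1.32×10⁻⁴ s⁻¹
Component geostrophic relations (x east, y north):
u_g = −(1/(fρ)) ∂P/∂y,  v_g = (1/(fρ)) ∂P/∂x
u_g = −(2.9×10⁻³)/(1.32×10⁻⁴ × 1.07) = −20.5 m/s;  v_g = (−1.7×10⁻³)/(1.32×10⁻⁴ × 1.07) = −12.0 m/s
|V_g| = √(u_g² + v_g²) = 23.8 m/s

24 m/s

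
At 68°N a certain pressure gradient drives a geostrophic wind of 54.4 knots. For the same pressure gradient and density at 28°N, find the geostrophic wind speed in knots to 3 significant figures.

With the same pressure gradient and density, V_g ∝ 1/f ∝ 1/sin φ.
V₂ = V₁ · sin φ₁ / sin φ₂ = 54.4 × sin 68° / sin 28°
V₂ = 54.4 × 0.9272/0.4695 = 107 knots

107 knots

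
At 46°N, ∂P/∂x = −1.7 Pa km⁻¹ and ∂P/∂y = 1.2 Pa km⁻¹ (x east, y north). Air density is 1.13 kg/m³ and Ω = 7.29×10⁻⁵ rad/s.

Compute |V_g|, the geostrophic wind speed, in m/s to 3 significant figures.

Coriolis parameter at 46°N:
f = 2Ω sin φ = 2 × 7.29×10⁻⁵ × sin 46° = 1.05×10⁻⁴ s⁻¹
Component geostrophic relations (x east, y north):
u_g = −(1/(fρ)) ∂P/∂y,  v_g = (1/(fρ)) ∂P/∂x
u_g = −(1.2×10⁻³)/(1.05×10⁻⁴ × 1.13) = −10.1 m/s;  v_g = (−1.7×10⁻³)/(1.05×10⁻⁴ × 1.13) = −14.3 m/s
|V_g| = √(u_g² + v_g²) = 17.6 m/s

17.6 m/s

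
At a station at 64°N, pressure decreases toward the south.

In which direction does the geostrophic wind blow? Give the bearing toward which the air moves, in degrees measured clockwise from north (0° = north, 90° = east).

The pressure-gradient force points toward the south (bearing 180°).
Geostrophic balance: in the Northern Hemisphere the Coriolis force deflects motion to the right, so the geostrophic wind blows 90° to the right of the pressure-gradient force (low pressure on the left).
Rotating 180° by 90° clockwise gives 270° — the wind blows toward the west.

270°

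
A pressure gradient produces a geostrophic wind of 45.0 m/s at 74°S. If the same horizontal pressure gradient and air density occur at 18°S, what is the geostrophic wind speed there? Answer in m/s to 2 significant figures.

140 m/s

With the same pressure gradient and density, V_g ∝ 1/f ∝ 1/sin φ.
V₂ = V₁ · sin φ₁ / sin φ₂ = 45.0 × sin 74° / sin 18°
V₂ = 45.0 × 0.9613/0.3090 = 140 m/s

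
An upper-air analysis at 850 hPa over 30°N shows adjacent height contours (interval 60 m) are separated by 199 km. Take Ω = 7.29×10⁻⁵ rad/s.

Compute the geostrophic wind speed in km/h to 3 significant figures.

146 km/h

Coriolis parameter at 30°N:
f = 2Ω sin φ = 2 × 7.29×10⁻⁵ × sin 30° = 7.29×10⁻⁵ s⁻¹
Height gradient: |∂Z/∂n| = 60 m / 199000 m = 3.02×10⁻⁴
On a pressure surface, geostrophic balance gives V_g = (g/f)|∂Z/∂n|:
V_g = 9.81 × 3.02×10⁻⁴ / 7.29×10⁻⁵ = 40.6 m/s
Converting: 40.6 m/s × 3.6 = 146 km/h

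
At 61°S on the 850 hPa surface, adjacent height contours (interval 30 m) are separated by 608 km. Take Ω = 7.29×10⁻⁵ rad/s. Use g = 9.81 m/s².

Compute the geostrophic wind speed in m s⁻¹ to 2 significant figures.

3.8 m s⁻¹

Coriolis parameter at 61°S:
f = 2Ω sin φ = 2 × 7.29×10⁻⁵ × sin 61° = 1.28×10⁻⁴ s⁻¹
Height gradient: |∂Z/∂n| = 30 m / 608000 m = 4.93×10⁻⁵
On a pressure surface, geostrophic balance gives V_g = (g/f)|∂Z/∂n|:
V_g = 9.81 × 4.93×10⁻⁵ / 1.28×10⁻⁴ = 3.80 m/s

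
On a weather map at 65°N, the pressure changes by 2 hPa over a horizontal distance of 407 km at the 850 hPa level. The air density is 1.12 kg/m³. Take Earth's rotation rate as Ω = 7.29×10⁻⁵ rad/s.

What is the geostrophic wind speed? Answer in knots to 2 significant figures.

Coriolis parameter at 65°N:
f = 2Ω sin φ = 2 × 7.29×10⁻⁵ × sin 65° = 1.32×10⁻⁴ s⁻¹
Pressure gradient: |∂P/∂n| = 200 Pa / 407000 m = 4.91×10⁻⁴ Pa/m
Geostrophic balance (pressure-gradient force = Coriolis force):
V_g = (1/(fρ)) |∂P/∂n| = 4.91×10⁻⁴ / (1.32×10⁻⁴ × 1.12) = 3.32 m/s
Converting: 3.32 m/s × 1.944 = 6.5 knots

6.5 knots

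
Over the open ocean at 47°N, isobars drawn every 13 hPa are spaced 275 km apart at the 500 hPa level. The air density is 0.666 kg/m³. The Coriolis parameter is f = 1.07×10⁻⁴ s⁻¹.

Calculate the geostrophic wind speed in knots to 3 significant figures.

Pressure gradient: |∂P/∂n| = 1300 Pa / 275000 m = 4.73×10⁻³ Pa/m
Geostrophic balance (pressure-gradient force = Coriolis force):
V_g = (1/(fρ)) |∂P/∂n| = 4.73×10⁻³ / (1.07×10⁻⁴ × 0.666) = 66.3 m/s
Converting: 66.3 m/s × 1.944 = 129 knots

129 knots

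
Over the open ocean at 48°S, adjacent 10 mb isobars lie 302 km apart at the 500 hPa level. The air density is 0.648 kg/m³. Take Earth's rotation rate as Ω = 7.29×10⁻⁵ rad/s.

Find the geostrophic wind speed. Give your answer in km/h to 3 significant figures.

170 km/h

Coriolis parameter at 48°S:
f = 2Ω sin φ = 2 × 7.29×10⁻⁵ × sin 48° = 1.08×10⁻⁴ s⁻¹
Pressure gradient: |∂P/∂n| = 1000 Pa / 302000 m = 3.31×10⁻³ Pa/m
Geostrophic balance (pressure-gradient force = Coriolis force):
V_g = (1/(fρ)) |∂P/∂n| = 3.31×10⁻³ / (1.08×10⁻⁴ × 0.648) = 47.2 m/s
Converting: 47.2 m/s × 3.6 = 170 km/h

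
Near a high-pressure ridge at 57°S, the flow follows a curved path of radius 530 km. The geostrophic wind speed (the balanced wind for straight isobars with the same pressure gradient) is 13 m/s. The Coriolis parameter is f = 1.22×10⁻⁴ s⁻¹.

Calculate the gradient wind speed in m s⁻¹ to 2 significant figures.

Around a high, pressure-gradient force acts outward with centrifugal, so Coriolis balances both:
fV = (1/ρ)|∂P/∂n| + V²/R  →  V² − fR·V + fR·V_g = 0
With fR = 1.22×10⁻⁴ × 530×10³ m = 64.7 m/s:
V = [fR − √((fR)² − 4 fR V_g)]/2 = [64.7 − √(64.7² − 4×64.7×13)]/2 = 18 m/s
Supergeostrophic (V > V_g = 13 m/s), as expected around a high.

18 m s⁻¹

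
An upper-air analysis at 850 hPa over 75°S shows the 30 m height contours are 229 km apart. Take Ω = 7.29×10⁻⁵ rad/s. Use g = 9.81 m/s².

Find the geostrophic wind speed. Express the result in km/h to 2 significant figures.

Coriolis parameter at 75°S:
f = 2Ω sin φ = 2 × 7.29×10⁻⁵ × sin 75° = 1.41×10⁻⁴ s⁻¹
Height gradient: |∂Z/∂n| = 30 m / 229000 m = 1.31×10⁻⁴
On a pressure surface, geostrophic balance gives V_g = (g/f)|∂Z/∂n|:
V_g = 9.81 × 1.31×10⁻⁴ / 1.41×10⁻⁴ = 9.13 m/s
Converting: 9.13 m/s × 3.6 = 33 km/h

33 km/h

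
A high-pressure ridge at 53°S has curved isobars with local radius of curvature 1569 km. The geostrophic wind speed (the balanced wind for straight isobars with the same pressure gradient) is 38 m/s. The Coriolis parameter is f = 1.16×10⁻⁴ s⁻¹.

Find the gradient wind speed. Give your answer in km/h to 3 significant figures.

195 km/h

Around a high, pressure-gradient force acts outward with centrifugal, so Coriolis balances both:
fV = (1/ρ)|∂P/∂n| + V²/R  →  V² − fR·V + fR·V_g = 0
With fR = 1.16×10⁻⁴ × 1569×10³ m = 182 m/s:
V = [fR − √((fR)² − 4 fR V_g)]/2 = [182 − √(182² − 4×182×38)]/2 = 54.1 m/s
Supergeostrophic (V > V_g = 38 m/s), as expected around a high.
Converting: 54.1 m/s × 3.6 = 195 km/h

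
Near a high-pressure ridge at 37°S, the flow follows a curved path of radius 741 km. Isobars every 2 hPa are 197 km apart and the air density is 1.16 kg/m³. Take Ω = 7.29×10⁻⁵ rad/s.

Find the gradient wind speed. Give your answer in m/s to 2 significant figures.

Coriolis parameter at 37°S:
f = 2Ω sin φ = 2 × 7.29×10⁻⁵ × sin 37° = 8.77×10⁻⁵ s⁻¹
Pressure gradient: |∂P/∂n| = 200 Pa / 197000 m = 1.02×10⁻³ Pa/m
Geostrophic speed: V_g = |∂P/∂n|/(fρ) = 1.02×10⁻³/(8.77×10⁻⁵ × 1.16) = 9.97 m/s
Around a high, pressure-gradient force acts outward with centrifugal, so Coriolis balances both:
fV = (1/ρ)|∂P/∂n| + V²/R  →  V² − fR·V + fR·V_g = 0
With fR = 8.77×10⁻⁵ × 741×10³ m = 65.0 m/s:
V = [fR − √((fR)² − 4 fR V_g)]/2 = [65.0 − √(65.0² − 4×65.0×9.97)]/2 = 12.3 m/s
Supergeostrophic (V > V_g = 9.97 m/s), as expected around a high.

12 m/s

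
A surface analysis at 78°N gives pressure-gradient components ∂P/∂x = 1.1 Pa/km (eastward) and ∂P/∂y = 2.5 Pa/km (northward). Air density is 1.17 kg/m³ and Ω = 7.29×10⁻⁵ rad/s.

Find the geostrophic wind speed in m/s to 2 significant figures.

Coriolis parameter at 78°N:
f = 2Ω sin φ = 2 × 7.29×10⁻⁵ × sin 78° = 1.43×10⁻⁴ s⁻¹
Component geostrophic relations (x east, y north):
u_g = −(1/(fρ)) ∂P/∂y,  v_g = (1/(fρ)) ∂P/∂x
u_g = −(2.5×10⁻³)/(1.43×10⁻⁴ × 1.17) = −15.0 m/s;  v_g = (1.1×10⁻³)/(1.43×10⁻⁴ × 1.17) = 6.59 m/s
|V_g| = √(u_g² + v_g²) = 16.4 m/s

16 m/s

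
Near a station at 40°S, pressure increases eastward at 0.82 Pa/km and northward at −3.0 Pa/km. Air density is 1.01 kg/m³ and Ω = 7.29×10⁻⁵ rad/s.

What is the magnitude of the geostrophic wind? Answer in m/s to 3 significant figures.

32.9 m/s

Coriolis parameter at 40°S:
f = 2Ω sin φ = 2 × 7.29×10⁻⁵ × sin 40° = 9.37×10⁻⁵ s⁻¹
In the Southern Hemisphere f is negative: f = −9.37×10⁻⁵ s⁻¹.
Component geostrophic relations (x east, y north):
u_g = −(1/(fρ)) ∂P/∂y,  v_g = (1/(fρ)) ∂P/∂x
u_g = −(−3.0×10⁻³)/(−9.37×10⁻⁵ × 1.01) = −31.7 m/s;  v_g = (0.82×10⁻³)/(−9.37×10⁻⁵ × 1.01) = −8.66 m/s
|V_g| = √(u_g² + v_g²) = 32.9 m/s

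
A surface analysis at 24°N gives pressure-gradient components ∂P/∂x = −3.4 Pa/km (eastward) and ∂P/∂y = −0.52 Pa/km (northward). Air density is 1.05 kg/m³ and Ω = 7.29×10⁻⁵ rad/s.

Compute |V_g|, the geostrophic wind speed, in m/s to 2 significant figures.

55 m/s

Coriolis parameter at 24°N:
f = 2Ω sin φ = 2 × 7.29×10⁻⁵ × sin 24° = 5.93×10⁻⁵ s⁻¹
Component geostrophic relations (x east, y north):
u_g = −(1/(fρ)) ∂P/∂y,  v_g = (1/(fρ)) ∂P/∂x
u_g = −(−0.52×10⁻³)/(5.93×10⁻⁵ × 1.05) = 8.35 m/s;  v_g = (−3.4×10⁻³)/(5.93×10⁻⁵ × 1.05) = −54.6 m/s
|V_g| = √(u_g² + v_g²) = 55.2 m/s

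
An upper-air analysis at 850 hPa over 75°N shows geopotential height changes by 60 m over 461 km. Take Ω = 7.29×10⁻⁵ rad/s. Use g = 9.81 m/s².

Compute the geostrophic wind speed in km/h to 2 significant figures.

33 km/h

Coriolis parameter at 75°N:
f = 2Ω sin φ = 2 × 7.29×10⁻⁵ × sin 75° = 1.41×10⁻⁴ s⁻¹
Height gradient: |∂Z/∂n| = 60 m / 461000 m = 1.30×10⁻⁴
On a pressure surface, geostrophic balance gives V_g = (g/f)|∂Z/∂n|:
V_g = 9.81 × 1.30×10⁻⁴ / 1.41×10⁻⁴ = 9.07 m/s
Converting: 9.07 m/s × 3.6 = 33 km/h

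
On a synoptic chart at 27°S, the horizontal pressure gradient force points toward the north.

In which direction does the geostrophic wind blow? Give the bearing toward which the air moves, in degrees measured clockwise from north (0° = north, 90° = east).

The pressure-gradient force points toward the north (bearing 000°).
Geostrophic balance: in the Southern Hemisphere the Coriolis force deflects motion to the left, so the geostrophic wind blows 90° to the left of the pressure-gradient force (low pressure on the right).
Rotating 000° by 90° counterclockwise gives 270° — the wind blows toward the west.

270°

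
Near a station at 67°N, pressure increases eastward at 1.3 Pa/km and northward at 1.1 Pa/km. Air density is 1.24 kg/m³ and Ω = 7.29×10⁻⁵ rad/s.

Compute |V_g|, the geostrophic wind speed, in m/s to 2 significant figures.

Coriolis parameter at 67°N:
f = 2Ω sin φ = 2 × 7.29×10⁻⁵ × sin 67° = 1.34×10⁻⁴ s⁻¹
Component geostrophic relations (x east, y north):
u_g = −(1/(fρ)) ∂P/∂y,  v_g = (1/(fρ)) ∂P/∂x
u_g = −(1.1×10⁻³)/(1.34×10⁻⁴ × 1.24) = −6.61 m/s;  v_g = (1.3×10⁻³)/(1.34×10⁻⁴ × 1.24) = 7.81 m/s
|V_g| = √(u_g² + v_g²) = 10.2 m/s

10 m/s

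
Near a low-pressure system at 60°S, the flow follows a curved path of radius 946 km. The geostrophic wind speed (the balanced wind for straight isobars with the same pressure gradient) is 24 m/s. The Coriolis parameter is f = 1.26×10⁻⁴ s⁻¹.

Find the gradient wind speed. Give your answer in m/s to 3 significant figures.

Around a low, centrifugal force acts outward with Coriolis, so pressure-gradient force balances both:
(1/ρ)|∂P/∂n| = fV + V²/R  →  V² + fR·V − fR·V_g = 0
With fR = 1.26×10⁻⁴ × 946×10³ m = 119 m/s:
V = [−fR + √((fR)² + 4 fR V_g)]/2 = [−119 + √(119² + 4×119×24)]/2 = 20.5 m/s
Subgeostrophic (V < V_g = 24 m/s), as expected around a low.

20.5 m/s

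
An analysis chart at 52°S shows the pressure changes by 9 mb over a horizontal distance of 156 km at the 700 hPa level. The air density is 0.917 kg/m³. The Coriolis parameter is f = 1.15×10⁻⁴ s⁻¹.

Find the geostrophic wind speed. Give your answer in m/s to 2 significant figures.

Pressure gradient: |∂P/∂n| = 900 Pa / 156000 m = 5.77×10⁻³ Pa/m
Geostrophic balance (pressure-gradient force = Coriolis force):
V_g = (1/(fρ)) |∂P/∂n| = 5.77×10⁻³ / (1.15×10⁻⁴ × 0.917) = 54.7 m/s

55 m/s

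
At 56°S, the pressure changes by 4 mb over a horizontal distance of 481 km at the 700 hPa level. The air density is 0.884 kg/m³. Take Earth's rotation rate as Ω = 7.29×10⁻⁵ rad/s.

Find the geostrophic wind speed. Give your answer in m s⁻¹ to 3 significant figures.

Coriolis parameter at 56°S:
f = 2Ω sin φ = 2 × 7.29×10⁻⁵ × sin 56° = 1.21×10⁻⁴ s⁻¹
Pressure gradient: |∂P/∂n| = 400 Pa / 481000 m = 8.32×10⁻⁴ Pa/m
Geostrophic balance (pressure-gradient force = Coriolis force):
V_g = (1/(fρ)) |∂P/∂n| = 8.32×10⁻⁴ / (1.21×10⁻⁴ × 0.884) = 7.78 m/s

7.78 m s⁻¹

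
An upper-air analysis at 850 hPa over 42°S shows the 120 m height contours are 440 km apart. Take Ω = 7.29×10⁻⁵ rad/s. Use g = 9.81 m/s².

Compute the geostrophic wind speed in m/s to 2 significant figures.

Coriolis parameter at 42°S:
f = 2Ω sin φ = 2 × 7.29×10⁻⁵ × sin 42° = 9.76×10⁻⁵ s⁻¹
Height gradient: |∂Z/∂n| = 120 m / 440000 m = 2.73×10⁻⁴
On a pressure surface, geostrophic balance gives V_g = (g/f)|∂Z/∂n|:
V_g = 9.81 × 2.73×10⁻⁴ / 9.76×10⁻⁵ = 27.4 m/s

27 m/s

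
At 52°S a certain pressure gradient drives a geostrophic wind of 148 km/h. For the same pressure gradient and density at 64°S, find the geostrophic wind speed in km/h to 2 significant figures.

130 km/h

With the same pressure gradient and density, V_g ∝ 1/f ∝ 1/sin φ.
V₂ = V₁ · sin φ₁ / sin φ₂ = 148 × sin 52° / sin 64°
V₂ = 148 × 0.7880/0.8988 = 130 km/h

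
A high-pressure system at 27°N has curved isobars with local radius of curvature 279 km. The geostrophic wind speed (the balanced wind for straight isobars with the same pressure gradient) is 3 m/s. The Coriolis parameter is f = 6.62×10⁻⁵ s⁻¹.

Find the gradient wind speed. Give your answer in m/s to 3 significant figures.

Around a high, pressure-gradient force acts outward with centrifugal, so Coriolis balances both:
fV = (1/ρ)|∂P/∂n| + V²/R  →  V² − fR·V + fR·V_g = 0
With fR = 6.62×10⁻⁵ × 279×10³ m = 18.5 m/s:
V = [fR − √((fR)² − 4 fR V_g)]/2 = [18.5 − √(18.5² − 4×18.5×3)]/2 = 3.77 m/s
Supergeostrophic (V > V_g = 3 m/s), as expected around a high.

3.77 m/s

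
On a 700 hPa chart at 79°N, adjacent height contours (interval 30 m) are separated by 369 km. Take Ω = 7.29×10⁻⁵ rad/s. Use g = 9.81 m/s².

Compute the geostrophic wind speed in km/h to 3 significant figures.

20.1 km/h

Coriolis parameter at 79°N:
f = 2Ω sin φ = 2 × 7.29×10⁻⁵ × sin 79° = 1.43×10⁻⁴ s⁻¹
Height gradient: |∂Z/∂n| = 30 m / 369000 m = 8.13×10⁻⁵
On a pressure surface, geostrophic balance gives V_g = (g/f)|∂Z/∂n|:
V_g = 9.81 × 8.13×10⁻⁵ / 1.43×10⁻⁴ = 5.57 m/s
Converting: 5.57 m/s × 3.6 = 20.1 km/h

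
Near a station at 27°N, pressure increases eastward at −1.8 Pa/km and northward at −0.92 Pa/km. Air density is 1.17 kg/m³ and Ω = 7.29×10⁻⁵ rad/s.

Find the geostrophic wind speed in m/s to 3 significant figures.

26.1 m/s

Coriolis parameter at 27°N:
f = 2Ω sin φ = 2 × 7.29×10⁻⁵ × sin 27° = 6.62×10⁻⁵ s⁻¹
Component geostrophic relations (x east, y north):
u_g = −(1/(fρ)) ∂P/∂y,  v_g = (1/(fρ)) ∂P/∂x
u_g = −(−0.92×10⁻³)/(6.62×10⁻⁵ × 1.17) = 11.9 m/s;  v_g = (−1.8×10⁻³)/(6.62×10⁻⁵ × 1.17) = −23.2 m/s
|V_g| = √(u_g² + v_g²) = 26.1 m/s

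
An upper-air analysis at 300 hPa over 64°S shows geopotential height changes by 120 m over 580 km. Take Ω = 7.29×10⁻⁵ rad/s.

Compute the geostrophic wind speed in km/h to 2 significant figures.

56 km/h

Coriolis parameter at 64°S:
f = 2Ω sin φ = 2 × 7.29×10⁻⁵ × sin 64° = 1.31×10⁻⁴ s⁻¹
Height gradient: |∂Z/∂n| = 120 m / 580000 m = 2.07×10⁻⁴
On a pressure surface, geostrophic balance gives V_g = (g/f)|∂Z/∂n|:
V_g = 9.81 × 2.07×10⁻⁴ / 1.31×10⁻⁴ = 15.5 m/s
Converting: 15.5 m/s × 3.6 = 56 km/h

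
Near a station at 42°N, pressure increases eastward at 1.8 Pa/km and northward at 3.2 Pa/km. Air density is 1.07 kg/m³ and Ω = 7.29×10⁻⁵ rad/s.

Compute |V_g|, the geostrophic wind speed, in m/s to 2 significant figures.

Coriolis parameter at 42°N:
f = 2Ω sin φ = 2 × 7.29×10⁻⁵ × sin 42° = 9.76×10⁻⁵ s⁻¹
Component geostrophic relations (x east, y north):
u_g = −(1/(fρ)) ∂P/∂y,  v_g = (1/(fρ)) ∂P/∂x
u_g = −(3.2×10⁻³)/(9.76×10⁻⁵ × 1.07) = −30.7 m/s;  v_g = (1.8×10⁻³)/(9.76×10⁻⁵ × 1.07) = 17.2 m/s
|V_g| = √(u_g² + v_g²) = 35.2 m/s

35 m/s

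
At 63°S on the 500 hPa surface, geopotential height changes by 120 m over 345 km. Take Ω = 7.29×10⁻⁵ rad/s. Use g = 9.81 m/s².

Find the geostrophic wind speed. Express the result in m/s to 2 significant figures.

Coriolis parameter at 63°S:
f = 2Ω sin φ = 2 × 7.29×10⁻⁵ × sin 63° = 1.30×10⁻⁴ s⁻¹
Height gradient: |∂Z/∂n| = 120 m / 345000 m = 3.48×10⁻⁴
On a pressure surface, geostrophic balance gives V_g = (g/f)|∂Z/∂n|:
V_g = 9.81 × 3.48×10⁻⁴ / 1.30×10⁻⁴ = 26.3 m/s

26 m/s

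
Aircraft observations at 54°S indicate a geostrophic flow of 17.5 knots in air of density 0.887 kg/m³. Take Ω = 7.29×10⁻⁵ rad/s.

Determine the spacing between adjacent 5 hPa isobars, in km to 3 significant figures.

531 km

Coriolis parameter at 54°S:
f = 2Ω sin φ = 2 × 7.29×10⁻⁵ × sin 54° = 1.18×10⁻⁴ s⁻¹
Wind speed in SI: 17.5 knots = 9.00 m/s
Geostrophic balance rearranged: |∂P/∂n| = f ρ V_g
|∂P/∂n| = 1.18×10⁻⁴ × 0.887 × 9.00 = 9.42×10⁻⁴ Pa/m
Isobar spacing: Δn = ΔP/|∂P/∂n| = 500 Pa / 9.42×10⁻⁴ Pa/m = 530830 m ≈ 531 km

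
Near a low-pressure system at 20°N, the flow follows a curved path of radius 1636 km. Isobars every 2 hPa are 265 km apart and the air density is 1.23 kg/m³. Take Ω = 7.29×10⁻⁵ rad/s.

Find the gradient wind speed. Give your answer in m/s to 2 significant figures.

Coriolis parameter at 20°N:
f = 2Ω sin φ = 2 × 7.29×10⁻⁵ × sin 20° = 4.99×10⁻⁵ s⁻¹
Pressure gradient: |∂P/∂n| = 200 Pa / 265000 m = 7.55×10⁻⁴ Pa/m
Geostrophic speed: V_g = |∂P/∂n|/(fρ) = 7.55×10⁻⁴/(4.99×10⁻⁵ × 1.23) = 12.3 m/s
Around a low, centrifugal force acts outward with Coriolis, so pressure-gradient force balances both:
(1/ρ)|∂P/∂n| = fV + V²/R  →  V² + fR·V − fR·V_g = 0
With fR = 4.99×10⁻⁵ × 1636×10³ m = 81.6 m/s:
V = [−fR + √((fR)² + 4 fR V_g)]/2 = [−81.6 + √(81.6² + 4×81.6×12.3)]/2 = 10.9 m/s
Subgeostrophic (V < V_g = 12.3 m/s), as expected around a low.

11 m/s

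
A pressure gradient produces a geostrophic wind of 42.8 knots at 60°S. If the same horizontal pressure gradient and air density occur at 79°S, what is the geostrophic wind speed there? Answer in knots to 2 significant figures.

38 knots

With the same pressure gradient and density, V_g ∝ 1/f ∝ 1/sin φ.
V₂ = V₁ · sin φ₁ / sin φ₂ = 42.8 × sin 60° / sin 79°
V₂ = 42.8 × 0.8660/0.9816 = 38 knots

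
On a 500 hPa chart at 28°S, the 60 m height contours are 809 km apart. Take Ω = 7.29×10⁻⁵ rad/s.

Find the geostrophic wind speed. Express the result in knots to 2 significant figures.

Coriolis parameter at 28°S:
f = 2Ω sin φ = 2 × 7.29×10⁻⁵ × sin 28° = 6.84×10⁻⁵ s⁻¹
Height gradient: |∂Z/∂n| = 60 m / 809000 m = 7.42×10⁻⁵
On a pressure surface, geostrophic balance gives V_g = (g/f)|∂Z/∂n|:
V_g = 9.81 × 7.42×10⁻⁵ / 6.84×10⁻⁵ = 10.6 m/s
Converting: 10.6 m/s × 1.944 = 21 knots

21 knots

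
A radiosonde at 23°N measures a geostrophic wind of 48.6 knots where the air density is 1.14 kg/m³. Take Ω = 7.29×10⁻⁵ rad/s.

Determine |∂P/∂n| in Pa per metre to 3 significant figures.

Coriolis parameter at 23°N:
f = 2Ω sin φ = 2 × 7.29×10⁻⁵ × sin 23° = 5.70×10⁻⁵ s⁻¹
Wind speed in SI: 48.6 knots = 25.0 m/s
Geostrophic balance rearranged: |∂P/∂n| = f ρ V_g
|∂P/∂n| = 5.70×10⁻⁵ × 1.14 × 25.0 = 1.62×10⁻³ Pa/m

1.62×10⁻³ Pa/m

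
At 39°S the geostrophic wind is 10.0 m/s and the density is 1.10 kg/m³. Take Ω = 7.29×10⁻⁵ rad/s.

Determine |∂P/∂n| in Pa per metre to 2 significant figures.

Coriolis parameter at 39°S:
f = 2Ω sin φ = 2 × 7.29×10⁻⁵ × sin 39° = 9.18×10⁻⁵ s⁻¹
Geostrophic balance rearranged: |∂P/∂n| = f ρ V_g
|∂P/∂n| = 9.18×10⁻⁵ × 1.10 × 10.0 = 1.01×10⁻³ Pa/m

1.0×10⁻³ Pa/m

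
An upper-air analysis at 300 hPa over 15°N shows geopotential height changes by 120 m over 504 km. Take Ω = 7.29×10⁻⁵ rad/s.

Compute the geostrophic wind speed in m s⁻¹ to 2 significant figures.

62 m s⁻¹

Coriolis parameter at 15°N:
f = 2Ω sin φ = 2 × 7.29×10⁻⁵ × sin 15° = 3.77×10⁻⁵ s⁻¹
Height gradient: |∂Z/∂n| = 120 m / 504000 m = 2.38×10⁻⁴
On a pressure surface, geostrophic balance gives V_g = (g/f)|∂Z/∂n|:
V_g = 9.81 × 2.38×10⁻⁴ / 3.77×10⁻⁵ = 61.9 m/s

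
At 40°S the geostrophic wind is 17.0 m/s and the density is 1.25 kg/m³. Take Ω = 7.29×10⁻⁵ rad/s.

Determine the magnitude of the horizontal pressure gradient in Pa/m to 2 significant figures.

Coriolis parameter at 40°S:
f = 2Ω sin φ = 2 × 7.29×10⁻⁵ × sin 40° = 9.37×10⁻⁵ s⁻¹
Geostrophic balance rearranged: |∂P/∂n| = f ρ V_g
|∂P/∂n| = 9.37×10⁻⁵ × 1.25 × 17.0 = 1.99×10⁻³ Pa/m

2.0×10⁻³ Pa/m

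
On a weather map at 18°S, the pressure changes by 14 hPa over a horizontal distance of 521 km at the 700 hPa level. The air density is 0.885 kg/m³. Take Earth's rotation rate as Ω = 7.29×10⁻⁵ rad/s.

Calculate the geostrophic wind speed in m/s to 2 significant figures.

Coriolis parameter at 18°S:
f = 2Ω sin φ = 2 × 7.29×10⁻⁵ × sin 18° = 4.51×10⁻⁵ s⁻¹
Pressure gradient: |∂P/∂n| = 1400 Pa / 521000 m = 2.69×10⁻³ Pa/m
Geostrophic balance (pressure-gradient force = Coriolis force):
V_g = (1/(fρ)) |∂P/∂n| = 2.69×10⁻³ / (4.51×10⁻⁵ × 0.885) = 67.4 m/s

67 m/s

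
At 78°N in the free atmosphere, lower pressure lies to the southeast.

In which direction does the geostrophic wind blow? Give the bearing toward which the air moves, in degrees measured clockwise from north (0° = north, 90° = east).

The pressure-gradient force points toward the southeast (bearing 135°).
Geostrophic balance: in the Northern Hemisphere the Coriolis force deflects motion to the right, so the geostrophic wind blows 90° to the right of the pressure-gradient force (low pressure on the left).
Rotating 135° by 90° clockwise gives 225° — the wind blows toward the southwest.

225°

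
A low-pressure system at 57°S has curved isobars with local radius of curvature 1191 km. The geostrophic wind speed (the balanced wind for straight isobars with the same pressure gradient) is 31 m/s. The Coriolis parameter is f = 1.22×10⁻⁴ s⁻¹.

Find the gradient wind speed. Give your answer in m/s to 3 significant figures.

Around a low, centrifugal force acts outward with Coriolis, so pressure-gradient force balances both:
(1/ρ)|∂P/∂n| = fV + V²/R  →  V² + fR·V − fR·V_g = 0
With fR = 1.22×10⁻⁴ × 1191×10³ m = 145 m/s:
V = [−fR + √((fR)² + 4 fR V_g)]/2 = [−145 + √(145² + 4×145×31)]/2 = 26.3 m/s
Subgeostrophic (V < V_g = 31 m/s), as expected around a low.

26.3 m/s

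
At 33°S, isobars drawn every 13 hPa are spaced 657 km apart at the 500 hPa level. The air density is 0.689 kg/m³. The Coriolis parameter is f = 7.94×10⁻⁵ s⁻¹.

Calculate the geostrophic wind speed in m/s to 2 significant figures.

Pressure gradient: |∂P/∂n| = 1300 Pa / 657000 m = 1.98×10⁻³ Pa/m
Geostrophic balance (pressure-gradient force = Coriolis force):
V_g = (1/(fρ)) |∂P/∂n| = 1.98×10⁻³ / (7.94×10⁻⁵ × 0.689) = 36.2 m/s

36 m/s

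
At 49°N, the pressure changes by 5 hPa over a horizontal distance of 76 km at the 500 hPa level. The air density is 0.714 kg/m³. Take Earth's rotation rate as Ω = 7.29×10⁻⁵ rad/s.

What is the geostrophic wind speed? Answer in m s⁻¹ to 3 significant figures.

Coriolis parameter at 49°N:
f = 2Ω sin φ = 2 × 7.29×10⁻⁵ × sin 49° = 1.10×10⁻⁴ s⁻¹
Pressure gradient: |∂P/∂n| = 500 Pa / 76000 m = 6.58×10⁻³ Pa/m
Geostrophic balance (pressure-gradient force = Coriolis force):
V_g = (1/(fρ)) |∂P/∂n| = 6.58×10⁻³ / (1.10×10⁻⁴ × 0.714) = 83.7 m/s

83.7 m s⁻¹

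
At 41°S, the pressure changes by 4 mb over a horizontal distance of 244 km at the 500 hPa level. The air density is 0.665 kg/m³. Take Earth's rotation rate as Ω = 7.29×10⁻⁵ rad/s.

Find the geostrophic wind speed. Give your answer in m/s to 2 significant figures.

26 m/s

Coriolis parameter at 41°S:
f = 2Ω sin φ = 2 × 7.29×10⁻⁵ × sin 41° = 9.57×10⁻⁵ s⁻¹
Pressure gradient: |∂P/∂n| = 400 Pa / 244000 m = 1.64×10⁻³ Pa/m
Geostrophic balance (pressure-gradient force = Coriolis force):
V_g = (1/(fρ)) |∂P/∂n| = 1.64×10⁻³ / (9.57×10⁻⁵ × 0.665) = 25.8 m/s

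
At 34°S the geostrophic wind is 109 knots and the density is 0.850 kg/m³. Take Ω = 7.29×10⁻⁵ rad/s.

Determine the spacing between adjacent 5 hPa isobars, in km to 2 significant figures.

130 km

Coriolis parameter at 34°S:
f = 2Ω sin φ = 2 × 7.29×10⁻⁵ × sin 34° = 8.15×10⁻⁵ s⁻¹
Wind speed in SI: 109 knots = 56.1 m/s
Geostrophic balance rearranged: |∂P/∂n| = f ρ V_g
|∂P/∂n| = 8.15×10⁻⁵ × 0.850 × 56.1 = 3.89×10⁻³ Pa/m
Isobar spacing: Δn = ΔP/|∂P/∂n| = 500 Pa / 3.89×10⁻³ Pa/m = 128667 m ≈ 130 km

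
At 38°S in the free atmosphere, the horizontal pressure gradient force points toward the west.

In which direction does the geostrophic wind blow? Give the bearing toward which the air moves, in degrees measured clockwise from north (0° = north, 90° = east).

180°

The pressure-gradient force points toward the west (bearing 270°).
Geostrophic balance: in the Southern Hemisphere the Coriolis force deflects motion to the left, so the geostrophic wind blows 90° to the left of the pressure-gradient force (low pressure on the right).
Rotating 270° by 90° counterclockwise gives 180° — the wind blows toward the south.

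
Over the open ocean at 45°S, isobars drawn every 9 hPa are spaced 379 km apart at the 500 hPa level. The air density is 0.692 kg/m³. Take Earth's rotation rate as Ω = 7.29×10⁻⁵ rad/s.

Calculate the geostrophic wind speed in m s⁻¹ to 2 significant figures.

33 m s⁻¹

Coriolis parameter at 45°S:
f = 2Ω sin φ = 2 × 7.29×10⁻⁵ × sin 45° = 1.03×10⁻⁴ s⁻¹
Pressure gradient: |∂P/∂n| = 900 Pa / 379000 m = 2.37×10⁻³ Pa/m
Geostrophic balance (pressure-gradient force = Coriolis force):
V_g = (1/(fρ)) |∂P/∂n| = 2.37×10⁻³ / (1.03×10⁻⁴ × 0.692) = 33.3 m/s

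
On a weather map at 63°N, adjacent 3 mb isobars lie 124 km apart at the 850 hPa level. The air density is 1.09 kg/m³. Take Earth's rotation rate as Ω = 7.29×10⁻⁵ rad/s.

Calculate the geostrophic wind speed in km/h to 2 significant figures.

62 km/h

Coriolis parameter at 63°N:
f = 2Ω sin φ = 2 × 7.29×10⁻⁵ × sin 63° = 1.30×10⁻⁴ s⁻¹
Pressure gradient: |∂P/∂n| = 300 Pa / 124000 m = 2.42×10⁻³ Pa/m
Geostrophic balance (pressure-gradient force = Coriolis force):
V_g = (1/(fρ)) |∂P/∂n| = 2.42×10⁻³ / (1.30×10⁻⁴ × 1.09) = 17.1 m/s
Converting: 17.1 m/s × 3.6 = 62 km/h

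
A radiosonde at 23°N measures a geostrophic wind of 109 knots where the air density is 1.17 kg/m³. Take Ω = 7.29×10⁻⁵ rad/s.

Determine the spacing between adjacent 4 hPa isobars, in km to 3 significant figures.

107 km

Coriolis parameter at 23°N:
f = 2Ω sin φ = 2 × 7.29×10⁻⁵ × sin 23° = 5.70×10⁻⁵ s⁻¹
Wind speed in SI: 109 knots = 56.1 m/s
Geostrophic balance rearranged: |∂P/∂n| = f ρ V_g
|∂P/∂n| = 5.70×10⁻⁵ × 1.17 × 56.1 = 3.74×10⁻³ Pa/m
Isobar spacing: Δn = ΔP/|∂P/∂n| = 400 Pa / 3.74×10⁻³ Pa/m = 107022 m ≈ 107 km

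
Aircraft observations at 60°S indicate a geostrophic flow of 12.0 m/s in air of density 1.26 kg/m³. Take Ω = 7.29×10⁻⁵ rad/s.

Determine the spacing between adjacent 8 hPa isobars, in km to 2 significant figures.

420 km

Coriolis parameter at 60°S:
f = 2Ω sin φ = 2 × 7.29×10⁻⁵ × sin 60° = 1.26×10⁻⁴ s⁻¹
Geostrophic balance rearranged: |∂P/∂n| = f ρ V_g
|∂P/∂n| = 1.26×10⁻⁴ × 1.26 × 12.0 = 1.91×10⁻³ Pa/m
Isobar spacing: Δn = ΔP/|∂P/∂n| = 800 Pa / 1.91×10⁻³ Pa/m = 419035 m ≈ 420 km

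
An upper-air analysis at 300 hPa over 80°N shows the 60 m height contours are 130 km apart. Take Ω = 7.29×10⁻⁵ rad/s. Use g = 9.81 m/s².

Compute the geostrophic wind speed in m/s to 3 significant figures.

31.5 m/s

Coriolis parameter at 80°N:
f = 2Ω sin φ = 2 × 7.29×10⁻⁵ × sin 80° = 1.44×10⁻⁴ s⁻¹
Height gradient: |∂Z/∂n| = 60 m / 130000 m = 4.62×10⁻⁴
On a pressure surface, geostrophic balance gives V_g = (g/f)|∂Z/∂n|:
V_g = 9.81 × 4.62×10⁻⁴ / 1.44×10⁻⁴ = 31.5 m/s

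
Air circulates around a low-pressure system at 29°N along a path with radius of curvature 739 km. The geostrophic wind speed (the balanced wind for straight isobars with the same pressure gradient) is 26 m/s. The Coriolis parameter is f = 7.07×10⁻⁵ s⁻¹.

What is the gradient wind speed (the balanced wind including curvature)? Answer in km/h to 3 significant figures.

Around a low, centrifugal force acts outward with Coriolis, so pressure-gradient force balances both:
(1/ρ)|∂P/∂n| = fV + V²/R  →  V² + fR·V − fR·V_g = 0
With fR = 7.07×10⁻⁵ × 739×10³ m = 52.2 m/s:
V = [−fR + √((fR)² + 4 fR V_g)]/2 = [−52.2 + √(52.2² + 4×52.2×26)]/2 = 19.1 m/s
Subgeostrophic (V < V_g = 26 m/s), as expected around a low.
Converting: 19.1 m/s × 3.6 = 68.6 km/h

68.6 km/h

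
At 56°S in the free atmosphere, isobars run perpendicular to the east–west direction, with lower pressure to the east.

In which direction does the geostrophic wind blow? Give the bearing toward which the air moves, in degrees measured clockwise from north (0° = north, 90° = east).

The pressure-gradient force points toward the east (bearing 090°).
Geostrophic balance: in the Southern Hemisphere the Coriolis force deflects motion to the left, so the geostrophic wind blows 90° to the left of the pressure-gradient force (low pressure on the right).
Rotating 090° by 90° counterclockwise gives 000° — the wind blows toward the north.

000°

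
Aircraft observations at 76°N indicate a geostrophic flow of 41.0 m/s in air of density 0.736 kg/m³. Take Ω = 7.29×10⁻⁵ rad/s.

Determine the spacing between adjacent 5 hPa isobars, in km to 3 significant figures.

117 km

Coriolis parameter at 76°N:
f = 2Ω sin φ = 2 × 7.29×10⁻⁵ × sin 76° = 1.41×10⁻⁴ s⁻¹
Geostrophic balance rearranged: |∂P/∂n| = f ρ V_g
|∂P/∂n| = 1.41×10⁻⁴ × 0.736 × 41.0 = 4.27×10⁻³ Pa/m
Isobar spacing: Δn = ΔP/|∂P/∂n| = 500 Pa / 4.27×10⁻³ Pa/m = 117124 m ≈ 117 km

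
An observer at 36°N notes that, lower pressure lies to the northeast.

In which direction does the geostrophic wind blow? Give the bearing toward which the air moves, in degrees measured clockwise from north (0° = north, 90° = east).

The pressure-gradient force points toward the northeast (bearing 045°).
Geostrophic balance: in the Northern Hemisphere the Coriolis force deflects motion to the right, so the geostrophic wind blows 90° to the right of the pressure-gradient force (low pressure on the left).
Rotating 045° by 90° clockwise gives 135° — the wind blows toward the southeast.

135°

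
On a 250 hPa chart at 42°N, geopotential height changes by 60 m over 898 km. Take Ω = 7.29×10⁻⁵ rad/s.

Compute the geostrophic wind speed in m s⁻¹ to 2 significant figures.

6.7 m s⁻¹

Coriolis parameter at 42°N:
f = 2Ω sin φ = 2 × 7.29×10⁻⁵ × sin 42° = 9.76×10⁻⁵ s⁻¹
Height gradient: |∂Z/∂n| = 60 m / 898000 m = 6.68×10⁻⁵
On a pressure surface, geostrophic balance gives V_g = (g/f)|∂Z/∂n|:
V_g = 9.81 × 6.68×10⁻⁵ / 9.76×10⁻⁵ = 6.72 m/s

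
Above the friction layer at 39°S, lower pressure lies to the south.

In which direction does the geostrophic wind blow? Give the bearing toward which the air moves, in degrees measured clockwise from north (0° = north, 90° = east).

090°

The pressure-gradient force points toward the south (bearing 180°).
Geostrophic balance: in the Southern Hemisphere the Coriolis force deflects motion to the left, so the geostrophic wind blows 90° to the left of the pressure-gradient force (low pressure on the right).
Rotating 180° by 90° counterclockwise gives 090° — the wind blows toward the east.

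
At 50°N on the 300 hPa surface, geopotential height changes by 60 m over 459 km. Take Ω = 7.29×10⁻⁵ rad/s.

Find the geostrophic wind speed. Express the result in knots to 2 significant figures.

Coriolis parameter at 50°N:
f = 2Ω sin φ = 2 × 7.29×10⁻⁵ × sin 50° = 1.12×10⁻⁴ s⁻¹
Height gradient: |∂Z/∂n| = 60 m / 459000 m = 1.31×10⁻⁴
On a pressure surface, geostrophic balance gives V_g = (g/f)|∂Z/∂n|:
V_g = 9.81 × 1.31×10⁻⁴ / 1.12×10⁻⁴ = 11.5 m/s
Converting: 11.5 m/s × 1.944 = 22 knots

22 knots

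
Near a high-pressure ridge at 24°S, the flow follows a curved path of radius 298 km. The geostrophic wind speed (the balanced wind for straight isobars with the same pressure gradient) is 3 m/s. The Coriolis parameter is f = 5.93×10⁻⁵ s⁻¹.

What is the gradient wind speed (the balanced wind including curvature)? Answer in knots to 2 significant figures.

Around a high, pressure-gradient force acts outward with centrifugal, so Coriolis balances both:
fV = (1/ρ)|∂P/∂n| + V²/R  →  V² − fR·V + fR·V_g = 0
With fR = 5.93×10⁻⁵ × 298×10³ m = 17.7 m/s:
V = [fR − √((fR)² − 4 fR V_g)]/2 = [17.7 − √(17.7² − 4×17.7×3)]/2 = 3.83 m/s
Supergeostrophic (V > V_g = 3 m/s), as expected around a high.
Converting: 3.83 m/s × 1.944 = 7.4 knots

7.4 knots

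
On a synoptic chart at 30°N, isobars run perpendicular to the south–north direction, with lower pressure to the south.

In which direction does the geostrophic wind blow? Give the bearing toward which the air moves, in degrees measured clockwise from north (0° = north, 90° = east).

270°

The pressure-gradient force points toward the south (bearing 180°).
Geostrophic balance: in the Northern Hemisphere the Coriolis force deflects motion to the right, so the geostrophic wind blows 90° to the right of the pressure-gradient force (low pressure on the left).
Rotating 180° by 90° clockwise gives 270° — the wind blows toward the west.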